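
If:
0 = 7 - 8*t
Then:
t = 7/8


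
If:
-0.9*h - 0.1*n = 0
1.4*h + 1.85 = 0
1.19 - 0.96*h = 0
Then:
No Solution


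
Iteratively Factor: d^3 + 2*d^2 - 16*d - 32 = (d + 4)*(d^2 - 2*d - 8) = (d + 2)*(d + 4)*(d - 4)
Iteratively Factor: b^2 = (b)*(b)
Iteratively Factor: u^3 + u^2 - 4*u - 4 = (u - 2)*(u^2 + 3*u + 2) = (u - 2)*(u + 1)*(u + 2)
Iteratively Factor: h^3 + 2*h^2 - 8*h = (h - 2)*(h^2 + 4*h) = h*(h - 2)*(h + 4)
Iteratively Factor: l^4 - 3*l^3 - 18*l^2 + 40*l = (l - 2)*(l^3 - l^2 - 20*l) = l*(l - 2)*(l^2 - l - 20) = l*(l - 2)*(l + 4)*(l - 5)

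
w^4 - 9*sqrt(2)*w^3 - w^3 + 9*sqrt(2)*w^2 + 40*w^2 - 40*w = w*(w - 1)*(w - 5*sqrt(2))*(w - 4*sqrt(2))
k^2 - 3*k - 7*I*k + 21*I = (k - 3)*(k - 7*I)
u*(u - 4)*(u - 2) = u^3 - 6*u^2 + 8*u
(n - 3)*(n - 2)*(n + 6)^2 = n^4 + 7*n^3 - 18*n^2 - 108*n + 216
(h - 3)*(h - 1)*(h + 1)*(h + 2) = h^4 - h^3 - 7*h^2 + h + 6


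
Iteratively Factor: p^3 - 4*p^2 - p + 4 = (p + 1)*(p^2 - 5*p + 4) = (p - 1)*(p + 1)*(p - 4)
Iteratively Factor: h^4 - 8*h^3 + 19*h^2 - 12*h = (h - 3)*(h^3 - 5*h^2 + 4*h) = (h - 3)*(h - 1)*(h^2 - 4*h) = (h - 4)*(h - 3)*(h - 1)*(h)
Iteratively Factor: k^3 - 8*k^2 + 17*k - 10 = (k - 1)*(k^2 - 7*k + 10) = (k - 2)*(k - 1)*(k - 5)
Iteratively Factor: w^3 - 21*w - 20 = (w - 5)*(w^2 + 5*w + 4) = (w - 5)*(w + 1)*(w + 4)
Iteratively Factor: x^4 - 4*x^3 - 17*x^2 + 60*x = (x)*(x^3 - 4*x^2 - 17*x + 60) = x*(x - 3)*(x^2 - x - 20) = x*(x - 3)*(x + 4)*(x - 5)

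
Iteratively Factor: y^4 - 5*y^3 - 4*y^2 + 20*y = (y)*(y^3 - 5*y^2 - 4*y + 20) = y*(y - 2)*(y^2 - 3*y - 10) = y*(y - 2)*(y + 2)*(y - 5)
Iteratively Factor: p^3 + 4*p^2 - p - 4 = (p + 1)*(p^2 + 3*p - 4) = (p - 1)*(p + 1)*(p + 4)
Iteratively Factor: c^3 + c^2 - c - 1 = (c + 1)*(c^2 - 1) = (c + 1)^2*(c - 1)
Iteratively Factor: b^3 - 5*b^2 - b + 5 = (b - 5)*(b^2 - 1) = (b - 5)*(b - 1)*(b + 1)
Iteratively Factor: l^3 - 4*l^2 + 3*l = (l - 3)*(l^2 - l) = l*(l - 3)*(l - 1)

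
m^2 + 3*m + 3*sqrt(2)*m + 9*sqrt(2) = (m + 3)*(m + 3*sqrt(2))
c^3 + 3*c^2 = c^2*(c + 3)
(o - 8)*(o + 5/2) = o^2 - 11*o/2 - 20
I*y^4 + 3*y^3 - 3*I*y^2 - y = y*(y - I)^2*(I*y + 1)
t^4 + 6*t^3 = t^3*(t + 6)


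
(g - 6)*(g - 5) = g^2 - 11*g + 30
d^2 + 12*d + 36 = (d + 6)^2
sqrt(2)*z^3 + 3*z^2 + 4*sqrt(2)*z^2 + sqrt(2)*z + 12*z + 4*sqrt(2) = (z + 4)*(z + sqrt(2))*(sqrt(2)*z + 1)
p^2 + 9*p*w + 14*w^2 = (p + 2*w)*(p + 7*w)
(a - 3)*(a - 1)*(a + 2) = a^3 - 2*a^2 - 5*a + 6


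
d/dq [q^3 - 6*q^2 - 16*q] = 3*q^2 - 12*q - 16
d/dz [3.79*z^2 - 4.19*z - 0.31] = 7.58*z - 4.19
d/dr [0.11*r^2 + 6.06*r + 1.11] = 0.22*r + 6.06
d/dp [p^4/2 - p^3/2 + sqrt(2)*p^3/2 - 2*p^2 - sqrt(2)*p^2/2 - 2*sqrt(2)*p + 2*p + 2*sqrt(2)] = 2*p^3 - 3*p^2/2 + 3*sqrt(2)*p^2/2 - 4*p - sqrt(2)*p - 2*sqrt(2) + 2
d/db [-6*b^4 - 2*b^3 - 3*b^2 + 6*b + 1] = -24*b^3 - 6*b^2 - 6*b + 6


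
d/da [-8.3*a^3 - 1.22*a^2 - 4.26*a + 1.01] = -24.9*a^2 - 2.44*a - 4.26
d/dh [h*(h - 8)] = 2*h - 8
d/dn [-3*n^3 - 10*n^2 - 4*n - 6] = -9*n^2 - 20*n - 4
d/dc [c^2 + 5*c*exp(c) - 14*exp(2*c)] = 5*c*exp(c) + 2*c - 28*exp(2*c) + 5*exp(c)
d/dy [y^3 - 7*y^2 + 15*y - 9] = 3*y^2 - 14*y + 15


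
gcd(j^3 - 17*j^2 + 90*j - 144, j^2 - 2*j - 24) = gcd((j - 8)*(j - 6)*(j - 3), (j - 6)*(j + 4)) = j - 6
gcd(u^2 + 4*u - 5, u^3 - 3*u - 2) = 1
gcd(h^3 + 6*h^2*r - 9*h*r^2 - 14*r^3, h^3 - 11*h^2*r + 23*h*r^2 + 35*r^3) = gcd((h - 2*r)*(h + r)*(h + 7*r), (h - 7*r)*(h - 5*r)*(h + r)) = h + r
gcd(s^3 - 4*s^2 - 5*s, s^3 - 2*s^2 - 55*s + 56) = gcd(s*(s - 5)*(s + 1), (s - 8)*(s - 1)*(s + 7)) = 1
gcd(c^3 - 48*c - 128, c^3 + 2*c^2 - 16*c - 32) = c + 4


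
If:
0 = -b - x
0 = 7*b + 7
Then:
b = -1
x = 1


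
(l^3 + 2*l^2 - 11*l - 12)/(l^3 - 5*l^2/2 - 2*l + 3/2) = 2*(l + 4)/(2*l - 1)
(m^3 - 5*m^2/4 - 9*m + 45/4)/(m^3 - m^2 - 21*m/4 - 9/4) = (4*m^2 + 7*m - 15)/(4*m^2 + 8*m + 3)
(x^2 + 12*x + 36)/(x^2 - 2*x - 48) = (x + 6)/(x - 8)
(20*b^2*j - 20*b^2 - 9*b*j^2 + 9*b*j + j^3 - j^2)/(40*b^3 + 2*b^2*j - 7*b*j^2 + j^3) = (j - 1)/(2*b + j)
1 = 1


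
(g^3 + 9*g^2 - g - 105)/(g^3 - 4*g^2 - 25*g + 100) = (g^2 + 4*g - 21)/(g^2 - 9*g + 20)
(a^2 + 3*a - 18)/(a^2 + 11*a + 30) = (a - 3)/(a + 5)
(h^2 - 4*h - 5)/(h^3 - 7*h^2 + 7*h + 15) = 1/(h - 3)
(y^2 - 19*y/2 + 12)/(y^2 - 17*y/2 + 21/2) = (y - 8)/(y - 7)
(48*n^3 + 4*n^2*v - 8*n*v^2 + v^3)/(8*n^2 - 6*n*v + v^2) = (-12*n^2 - 4*n*v + v^2)/(-2*n + v)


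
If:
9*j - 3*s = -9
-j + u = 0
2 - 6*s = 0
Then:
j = -8/9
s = 1/3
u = -8/9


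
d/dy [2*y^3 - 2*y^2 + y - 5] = 6*y^2 - 4*y + 1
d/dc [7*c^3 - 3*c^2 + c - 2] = 21*c^2 - 6*c + 1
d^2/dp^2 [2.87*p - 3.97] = 0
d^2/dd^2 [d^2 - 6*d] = 2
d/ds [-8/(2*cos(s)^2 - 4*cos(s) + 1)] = 32*(1 - cos(s))*sin(s)/(-4*cos(s) + cos(2*s) + 2)^2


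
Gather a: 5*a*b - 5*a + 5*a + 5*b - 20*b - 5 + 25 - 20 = 5*a*b - 15*b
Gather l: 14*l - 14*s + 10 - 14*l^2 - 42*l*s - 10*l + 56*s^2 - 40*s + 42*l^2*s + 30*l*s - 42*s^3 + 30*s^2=l^2*(42*s - 14) + l*(4 - 12*s) - 42*s^3 + 86*s^2 - 54*s + 10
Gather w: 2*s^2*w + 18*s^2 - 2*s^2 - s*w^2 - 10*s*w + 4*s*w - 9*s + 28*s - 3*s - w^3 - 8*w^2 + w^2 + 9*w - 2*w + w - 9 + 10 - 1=16*s^2 + 16*s - w^3 + w^2*(-s - 7) + w*(2*s^2 - 6*s + 8)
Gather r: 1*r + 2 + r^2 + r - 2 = r^2 + 2*r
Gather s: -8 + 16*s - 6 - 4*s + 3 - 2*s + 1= 10*s - 10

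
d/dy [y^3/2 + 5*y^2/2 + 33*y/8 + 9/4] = 3*y^2/2 + 5*y + 33/8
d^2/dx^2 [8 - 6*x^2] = -12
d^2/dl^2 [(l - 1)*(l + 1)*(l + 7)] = 6*l + 14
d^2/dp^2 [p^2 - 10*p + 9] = 2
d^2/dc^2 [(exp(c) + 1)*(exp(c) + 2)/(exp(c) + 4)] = (exp(3*c) + 12*exp(2*c) + 54*exp(c) + 40)*exp(c)/(exp(3*c) + 12*exp(2*c) + 48*exp(c) + 64)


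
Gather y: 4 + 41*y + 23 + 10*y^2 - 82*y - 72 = 10*y^2 - 41*y - 45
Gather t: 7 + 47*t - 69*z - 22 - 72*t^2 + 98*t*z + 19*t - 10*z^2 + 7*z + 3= -72*t^2 + t*(98*z + 66) - 10*z^2 - 62*z - 12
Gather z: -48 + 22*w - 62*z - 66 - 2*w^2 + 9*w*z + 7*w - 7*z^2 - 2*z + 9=-2*w^2 + 29*w - 7*z^2 + z*(9*w - 64) - 105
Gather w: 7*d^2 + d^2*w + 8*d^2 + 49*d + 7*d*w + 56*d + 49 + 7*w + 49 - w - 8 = 15*d^2 + 105*d + w*(d^2 + 7*d + 6) + 90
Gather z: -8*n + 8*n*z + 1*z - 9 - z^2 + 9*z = -8*n - z^2 + z*(8*n + 10) - 9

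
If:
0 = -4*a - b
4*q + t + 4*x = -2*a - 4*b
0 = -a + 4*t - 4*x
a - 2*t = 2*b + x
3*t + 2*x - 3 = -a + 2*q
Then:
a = 8/43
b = -32/43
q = -5/258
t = 74/129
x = 68/129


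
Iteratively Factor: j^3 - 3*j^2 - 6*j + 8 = (j + 2)*(j^2 - 5*j + 4) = (j - 1)*(j + 2)*(j - 4)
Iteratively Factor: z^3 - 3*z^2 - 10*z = (z - 5)*(z^2 + 2*z) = z*(z - 5)*(z + 2)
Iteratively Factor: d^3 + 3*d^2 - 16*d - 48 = (d + 3)*(d^2 - 16) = (d - 4)*(d + 3)*(d + 4)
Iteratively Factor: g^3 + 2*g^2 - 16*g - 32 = (g - 4)*(g^2 + 6*g + 8) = (g - 4)*(g + 4)*(g + 2)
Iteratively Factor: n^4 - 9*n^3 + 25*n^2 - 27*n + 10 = (n - 5)*(n^3 - 4*n^2 + 5*n - 2) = (n - 5)*(n - 1)*(n^2 - 3*n + 2) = (n - 5)*(n - 2)*(n - 1)*(n - 1)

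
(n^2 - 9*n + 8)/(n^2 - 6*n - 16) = (n - 1)/(n + 2)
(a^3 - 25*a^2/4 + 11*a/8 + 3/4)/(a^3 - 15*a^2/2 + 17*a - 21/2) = (8*a^3 - 50*a^2 + 11*a + 6)/(4*(2*a^3 - 15*a^2 + 34*a - 21))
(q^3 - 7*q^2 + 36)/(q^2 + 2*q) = q - 9 + 18/q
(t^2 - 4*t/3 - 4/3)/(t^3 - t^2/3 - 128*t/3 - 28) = (t - 2)/(t^2 - t - 42)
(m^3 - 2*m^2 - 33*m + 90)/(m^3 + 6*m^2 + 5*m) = (m^3 - 2*m^2 - 33*m + 90)/(m*(m^2 + 6*m + 5))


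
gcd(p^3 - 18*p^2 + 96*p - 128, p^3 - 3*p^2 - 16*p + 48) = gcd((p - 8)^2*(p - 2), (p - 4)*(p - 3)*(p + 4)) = 1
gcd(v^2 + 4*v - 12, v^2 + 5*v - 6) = v + 6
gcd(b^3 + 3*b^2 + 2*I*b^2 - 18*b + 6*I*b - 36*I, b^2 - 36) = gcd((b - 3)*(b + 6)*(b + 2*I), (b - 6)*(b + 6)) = b + 6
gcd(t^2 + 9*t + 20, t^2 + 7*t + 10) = t + 5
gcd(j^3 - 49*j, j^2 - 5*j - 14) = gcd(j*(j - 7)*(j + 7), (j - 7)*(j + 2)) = j - 7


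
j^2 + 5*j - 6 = (j - 1)*(j + 6)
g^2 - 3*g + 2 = (g - 2)*(g - 1)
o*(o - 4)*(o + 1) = o^3 - 3*o^2 - 4*o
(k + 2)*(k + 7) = k^2 + 9*k + 14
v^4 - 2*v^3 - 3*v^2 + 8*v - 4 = (v - 2)*(v - 1)^2*(v + 2)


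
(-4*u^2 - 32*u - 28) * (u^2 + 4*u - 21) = -4*u^4 - 48*u^3 - 72*u^2 + 560*u + 588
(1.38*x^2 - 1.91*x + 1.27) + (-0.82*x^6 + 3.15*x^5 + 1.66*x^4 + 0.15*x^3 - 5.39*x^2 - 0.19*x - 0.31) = -0.82*x^6 + 3.15*x^5 + 1.66*x^4 + 0.15*x^3 - 4.01*x^2 - 2.1*x + 0.96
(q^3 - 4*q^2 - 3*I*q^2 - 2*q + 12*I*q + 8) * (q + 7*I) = q^4 - 4*q^3 + 4*I*q^3 + 19*q^2 - 16*I*q^2 - 76*q - 14*I*q + 56*I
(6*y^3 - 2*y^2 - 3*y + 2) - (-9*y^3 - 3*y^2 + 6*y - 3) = 15*y^3 + y^2 - 9*y + 5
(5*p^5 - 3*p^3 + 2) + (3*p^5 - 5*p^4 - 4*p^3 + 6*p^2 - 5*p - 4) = 8*p^5 - 5*p^4 - 7*p^3 + 6*p^2 - 5*p - 2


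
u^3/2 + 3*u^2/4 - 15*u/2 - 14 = (u/2 + 1)*(u - 4)*(u + 7/2)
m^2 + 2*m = m*(m + 2)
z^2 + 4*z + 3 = (z + 1)*(z + 3)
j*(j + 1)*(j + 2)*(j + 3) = j^4 + 6*j^3 + 11*j^2 + 6*j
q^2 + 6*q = q*(q + 6)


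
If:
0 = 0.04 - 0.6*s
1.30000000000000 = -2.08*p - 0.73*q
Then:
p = -0.350961538461538*q - 0.625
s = 0.07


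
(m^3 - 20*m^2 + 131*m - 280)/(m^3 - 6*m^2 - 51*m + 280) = (m - 7)/(m + 7)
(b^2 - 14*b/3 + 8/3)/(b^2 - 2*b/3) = (b - 4)/b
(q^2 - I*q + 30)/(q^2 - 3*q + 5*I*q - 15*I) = (q - 6*I)/(q - 3)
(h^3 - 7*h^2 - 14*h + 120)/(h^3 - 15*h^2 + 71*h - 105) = (h^2 - 2*h - 24)/(h^2 - 10*h + 21)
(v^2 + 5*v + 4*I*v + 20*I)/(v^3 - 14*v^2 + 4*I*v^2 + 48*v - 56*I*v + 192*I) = (v + 5)/(v^2 - 14*v + 48)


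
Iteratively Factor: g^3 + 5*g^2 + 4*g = (g)*(g^2 + 5*g + 4) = g*(g + 4)*(g + 1)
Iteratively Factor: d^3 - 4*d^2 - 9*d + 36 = (d - 3)*(d^2 - d - 12) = (d - 3)*(d + 3)*(d - 4)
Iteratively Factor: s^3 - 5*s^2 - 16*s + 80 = (s - 4)*(s^2 - s - 20) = (s - 5)*(s - 4)*(s + 4)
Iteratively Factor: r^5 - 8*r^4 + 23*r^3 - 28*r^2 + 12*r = (r - 2)*(r^4 - 6*r^3 + 11*r^2 - 6*r) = (r - 2)^2*(r^3 - 4*r^2 + 3*r) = (r - 2)^2*(r - 1)*(r^2 - 3*r) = r*(r - 2)^2*(r - 1)*(r - 3)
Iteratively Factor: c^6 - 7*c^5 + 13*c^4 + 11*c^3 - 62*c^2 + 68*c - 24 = (c - 2)*(c^5 - 5*c^4 + 3*c^3 + 17*c^2 - 28*c + 12) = (c - 3)*(c - 2)*(c^4 - 2*c^3 - 3*c^2 + 8*c - 4) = (c - 3)*(c - 2)*(c - 1)*(c^3 - c^2 - 4*c + 4) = (c - 3)*(c - 2)*(c - 1)*(c + 2)*(c^2 - 3*c + 2) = (c - 3)*(c - 2)^2*(c - 1)*(c + 2)*(c - 1)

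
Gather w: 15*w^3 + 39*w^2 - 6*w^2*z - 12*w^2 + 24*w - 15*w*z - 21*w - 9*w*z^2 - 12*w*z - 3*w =15*w^3 + w^2*(27 - 6*z) + w*(-9*z^2 - 27*z)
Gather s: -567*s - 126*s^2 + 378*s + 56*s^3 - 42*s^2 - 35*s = 56*s^3 - 168*s^2 - 224*s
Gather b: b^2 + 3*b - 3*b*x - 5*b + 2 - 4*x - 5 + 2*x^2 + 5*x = b^2 + b*(-3*x - 2) + 2*x^2 + x - 3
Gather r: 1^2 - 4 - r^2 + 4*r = -r^2 + 4*r - 3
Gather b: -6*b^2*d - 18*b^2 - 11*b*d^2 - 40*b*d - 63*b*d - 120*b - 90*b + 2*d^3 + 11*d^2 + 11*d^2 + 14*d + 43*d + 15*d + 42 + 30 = b^2*(-6*d - 18) + b*(-11*d^2 - 103*d - 210) + 2*d^3 + 22*d^2 + 72*d + 72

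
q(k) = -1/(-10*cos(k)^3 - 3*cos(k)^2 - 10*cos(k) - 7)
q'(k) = -(-30*sin(k)*cos(k)^2 - 6*sin(k)*cos(k) - 10*sin(k))/(-10*cos(k)^3 - 3*cos(k)^2 - 10*cos(k) - 7)^2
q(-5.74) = 0.04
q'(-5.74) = 0.03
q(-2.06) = 0.52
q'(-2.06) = -3.29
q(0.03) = 0.03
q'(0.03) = 0.00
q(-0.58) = 0.04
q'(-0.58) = -0.04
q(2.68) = -0.15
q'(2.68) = 0.28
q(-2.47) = -0.26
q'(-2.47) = -1.03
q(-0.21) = 0.03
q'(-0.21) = -0.01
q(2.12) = 0.85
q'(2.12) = 9.29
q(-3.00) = -0.10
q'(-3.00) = -0.05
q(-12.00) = 0.04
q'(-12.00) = 0.04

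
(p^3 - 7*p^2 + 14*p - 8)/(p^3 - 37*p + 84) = (p^2 - 3*p + 2)/(p^2 + 4*p - 21)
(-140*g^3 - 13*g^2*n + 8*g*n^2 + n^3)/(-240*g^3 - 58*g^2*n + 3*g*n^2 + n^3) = (28*g^2 - 3*g*n - n^2)/(48*g^2 + 2*g*n - n^2)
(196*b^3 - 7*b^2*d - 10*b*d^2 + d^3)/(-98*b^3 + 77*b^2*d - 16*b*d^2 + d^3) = (-4*b - d)/(2*b - d)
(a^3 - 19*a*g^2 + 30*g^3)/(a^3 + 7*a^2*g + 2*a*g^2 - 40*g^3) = (a - 3*g)/(a + 4*g)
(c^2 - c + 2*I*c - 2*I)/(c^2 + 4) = (c - 1)/(c - 2*I)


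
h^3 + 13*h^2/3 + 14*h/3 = h*(h + 2)*(h + 7/3)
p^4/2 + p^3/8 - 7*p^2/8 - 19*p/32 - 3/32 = (p/2 + 1/2)*(p - 3/2)*(p + 1/4)*(p + 1/2)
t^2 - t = t*(t - 1)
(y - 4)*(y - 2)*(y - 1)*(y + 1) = y^4 - 6*y^3 + 7*y^2 + 6*y - 8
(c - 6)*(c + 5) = c^2 - c - 30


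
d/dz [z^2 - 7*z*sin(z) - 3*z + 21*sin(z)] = -7*z*cos(z) + 2*z - 7*sin(z) + 21*cos(z) - 3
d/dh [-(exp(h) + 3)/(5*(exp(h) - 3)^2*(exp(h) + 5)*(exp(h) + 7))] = (3*exp(3*h) + 33*exp(2*h) + 125*exp(h) + 207)*exp(h)/(5*(exp(7*h) + 15*exp(6*h) + 25*exp(5*h) - 465*exp(4*h) - 1205*exp(3*h) + 5877*exp(2*h) + 10395*exp(h) - 33075))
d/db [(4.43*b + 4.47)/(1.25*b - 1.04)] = (10.602488 - 12.743375*b)/(1.25*b - 1.04)^3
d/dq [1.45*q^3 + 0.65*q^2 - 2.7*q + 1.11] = 4.35*q^2 + 1.3*q - 2.7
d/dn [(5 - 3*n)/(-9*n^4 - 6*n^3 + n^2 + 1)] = (27*n^4 + 18*n^3 - 3*n^2 - 2*n*(3*n - 5)*(18*n^2 + 9*n - 1) - 3)/(9*n^4 + 6*n^3 - n^2 - 1)^2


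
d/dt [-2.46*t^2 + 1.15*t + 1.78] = 1.15 - 4.92*t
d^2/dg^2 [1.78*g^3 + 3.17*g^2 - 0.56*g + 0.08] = 10.68*g + 6.34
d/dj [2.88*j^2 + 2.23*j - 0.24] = 5.76*j + 2.23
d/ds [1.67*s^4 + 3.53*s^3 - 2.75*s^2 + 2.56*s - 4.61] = 6.68*s^3 + 10.59*s^2 - 5.5*s + 2.56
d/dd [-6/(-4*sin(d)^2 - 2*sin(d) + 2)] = -3*(4*sin(d) + 1)*cos(d)/(sin(d) - cos(2*d))^2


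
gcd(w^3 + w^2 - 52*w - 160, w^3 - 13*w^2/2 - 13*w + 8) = w - 8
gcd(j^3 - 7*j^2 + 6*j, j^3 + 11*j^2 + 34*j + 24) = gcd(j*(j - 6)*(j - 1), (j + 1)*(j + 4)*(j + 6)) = 1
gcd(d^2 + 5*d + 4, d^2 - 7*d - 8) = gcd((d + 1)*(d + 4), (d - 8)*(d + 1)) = d + 1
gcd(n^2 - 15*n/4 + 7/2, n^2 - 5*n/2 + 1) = n - 2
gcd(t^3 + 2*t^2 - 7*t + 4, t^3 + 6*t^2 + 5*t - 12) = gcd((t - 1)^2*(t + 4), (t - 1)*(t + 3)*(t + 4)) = t^2 + 3*t - 4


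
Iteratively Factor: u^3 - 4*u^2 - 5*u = (u + 1)*(u^2 - 5*u) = (u - 5)*(u + 1)*(u)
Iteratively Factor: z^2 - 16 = (z - 4)*(z + 4)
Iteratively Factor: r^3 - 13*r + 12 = (r + 4)*(r^2 - 4*r + 3) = (r - 3)*(r + 4)*(r - 1)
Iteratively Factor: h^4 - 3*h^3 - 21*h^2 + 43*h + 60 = (h + 1)*(h^3 - 4*h^2 - 17*h + 60) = (h - 3)*(h + 1)*(h^2 - h - 20) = (h - 5)*(h - 3)*(h + 1)*(h + 4)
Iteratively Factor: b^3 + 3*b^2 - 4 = (b + 2)*(b^2 + b - 2) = (b - 1)*(b + 2)*(b + 2)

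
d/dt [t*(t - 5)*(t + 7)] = 3*t^2 + 4*t - 35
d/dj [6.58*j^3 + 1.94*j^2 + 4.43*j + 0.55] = 19.74*j^2 + 3.88*j + 4.43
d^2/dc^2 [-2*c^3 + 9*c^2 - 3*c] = 18 - 12*c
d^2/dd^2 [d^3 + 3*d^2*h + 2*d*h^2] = 6*d + 6*h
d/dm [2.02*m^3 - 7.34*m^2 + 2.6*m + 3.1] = 6.06*m^2 - 14.68*m + 2.6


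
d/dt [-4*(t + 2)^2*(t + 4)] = 4*(-3*t - 10)*(t + 2)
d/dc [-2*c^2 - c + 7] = -4*c - 1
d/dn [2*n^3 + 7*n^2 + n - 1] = 6*n^2 + 14*n + 1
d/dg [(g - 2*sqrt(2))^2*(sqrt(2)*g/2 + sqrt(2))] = sqrt(2)*(g - 2*sqrt(2))*(3*g - 2*sqrt(2) + 4)/2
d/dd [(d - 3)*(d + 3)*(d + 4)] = 3*d^2 + 8*d - 9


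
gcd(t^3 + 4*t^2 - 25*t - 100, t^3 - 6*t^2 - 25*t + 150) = t^2 - 25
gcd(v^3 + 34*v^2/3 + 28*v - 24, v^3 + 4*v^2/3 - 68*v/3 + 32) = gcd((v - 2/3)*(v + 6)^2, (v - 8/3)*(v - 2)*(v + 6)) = v + 6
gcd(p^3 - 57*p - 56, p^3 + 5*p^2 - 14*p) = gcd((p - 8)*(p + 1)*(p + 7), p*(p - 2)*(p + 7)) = p + 7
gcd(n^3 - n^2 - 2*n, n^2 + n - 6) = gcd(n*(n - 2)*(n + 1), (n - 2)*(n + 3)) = n - 2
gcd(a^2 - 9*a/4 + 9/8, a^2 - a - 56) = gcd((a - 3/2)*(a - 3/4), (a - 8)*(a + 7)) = 1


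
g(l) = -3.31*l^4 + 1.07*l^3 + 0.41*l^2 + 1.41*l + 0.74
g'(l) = -13.24*l^3 + 3.21*l^2 + 0.82*l + 1.41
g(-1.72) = -34.89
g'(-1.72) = 76.87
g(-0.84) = -2.44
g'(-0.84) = 10.83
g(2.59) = -123.21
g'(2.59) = -204.96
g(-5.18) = -2527.41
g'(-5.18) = 1923.55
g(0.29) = 1.19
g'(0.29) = 1.59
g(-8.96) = -22082.05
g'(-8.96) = 9775.61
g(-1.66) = -30.50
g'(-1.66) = 69.46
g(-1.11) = -6.81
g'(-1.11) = 22.56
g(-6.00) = -4513.84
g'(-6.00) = 2971.89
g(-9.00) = -22475.68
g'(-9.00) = 9906.00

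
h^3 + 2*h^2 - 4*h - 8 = (h - 2)*(h + 2)^2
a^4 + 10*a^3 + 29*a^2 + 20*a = a*(a + 1)*(a + 4)*(a + 5)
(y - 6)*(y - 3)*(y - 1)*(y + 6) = y^4 - 4*y^3 - 33*y^2 + 144*y - 108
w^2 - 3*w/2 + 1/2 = (w - 1)*(w - 1/2)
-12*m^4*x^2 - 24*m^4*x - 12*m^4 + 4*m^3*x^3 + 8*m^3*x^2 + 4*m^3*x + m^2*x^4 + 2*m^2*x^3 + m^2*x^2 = (-2*m + x)*(6*m + x)*(m*x + m)^2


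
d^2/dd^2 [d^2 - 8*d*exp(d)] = -8*d*exp(d) - 16*exp(d) + 2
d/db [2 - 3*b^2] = -6*b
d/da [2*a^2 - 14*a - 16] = 4*a - 14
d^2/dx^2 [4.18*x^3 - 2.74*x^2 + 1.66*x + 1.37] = 25.08*x - 5.48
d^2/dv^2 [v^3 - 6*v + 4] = 6*v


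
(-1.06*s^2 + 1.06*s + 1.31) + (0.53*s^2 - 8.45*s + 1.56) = -0.53*s^2 - 7.39*s + 2.87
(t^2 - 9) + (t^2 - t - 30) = 2*t^2 - t - 39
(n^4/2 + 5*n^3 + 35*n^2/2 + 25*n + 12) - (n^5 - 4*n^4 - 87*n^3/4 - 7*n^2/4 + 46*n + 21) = -n^5 + 9*n^4/2 + 107*n^3/4 + 77*n^2/4 - 21*n - 9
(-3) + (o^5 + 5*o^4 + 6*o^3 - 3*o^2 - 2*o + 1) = o^5 + 5*o^4 + 6*o^3 - 3*o^2 - 2*o - 2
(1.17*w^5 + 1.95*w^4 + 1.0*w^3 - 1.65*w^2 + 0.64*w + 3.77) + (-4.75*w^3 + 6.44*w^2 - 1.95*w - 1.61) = 1.17*w^5 + 1.95*w^4 - 3.75*w^3 + 4.79*w^2 - 1.31*w + 2.16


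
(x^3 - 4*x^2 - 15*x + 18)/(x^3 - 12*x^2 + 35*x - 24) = (x^2 - 3*x - 18)/(x^2 - 11*x + 24)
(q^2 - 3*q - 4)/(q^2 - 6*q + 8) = (q + 1)/(q - 2)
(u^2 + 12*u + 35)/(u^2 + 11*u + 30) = (u + 7)/(u + 6)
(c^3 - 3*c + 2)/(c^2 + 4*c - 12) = (c^3 - 3*c + 2)/(c^2 + 4*c - 12)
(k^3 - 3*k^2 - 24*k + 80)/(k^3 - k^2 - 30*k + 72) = (k^2 + k - 20)/(k^2 + 3*k - 18)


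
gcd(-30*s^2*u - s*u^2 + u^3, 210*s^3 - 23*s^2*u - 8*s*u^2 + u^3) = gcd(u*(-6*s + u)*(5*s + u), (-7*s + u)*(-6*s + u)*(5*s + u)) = 30*s^2 + s*u - u^2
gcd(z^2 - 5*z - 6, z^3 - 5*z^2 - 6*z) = z^2 - 5*z - 6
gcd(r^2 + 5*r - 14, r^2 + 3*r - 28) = r + 7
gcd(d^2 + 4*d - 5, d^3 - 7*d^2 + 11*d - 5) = d - 1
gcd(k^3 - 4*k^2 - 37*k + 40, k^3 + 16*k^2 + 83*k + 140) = k + 5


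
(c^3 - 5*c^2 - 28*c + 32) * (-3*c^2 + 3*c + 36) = -3*c^5 + 18*c^4 + 105*c^3 - 360*c^2 - 912*c + 1152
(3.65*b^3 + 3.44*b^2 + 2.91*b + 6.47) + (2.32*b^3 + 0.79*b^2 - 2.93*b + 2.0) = 5.97*b^3 + 4.23*b^2 - 0.02*b + 8.47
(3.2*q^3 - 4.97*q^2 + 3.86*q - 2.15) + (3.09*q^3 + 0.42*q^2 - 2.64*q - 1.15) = 6.29*q^3 - 4.55*q^2 + 1.22*q - 3.3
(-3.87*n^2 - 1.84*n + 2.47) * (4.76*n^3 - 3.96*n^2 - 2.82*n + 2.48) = -18.4212*n^5 + 6.5668*n^4 + 29.957*n^3 - 14.19*n^2 - 11.5286*n + 6.1256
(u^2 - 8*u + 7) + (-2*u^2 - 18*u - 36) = -u^2 - 26*u - 29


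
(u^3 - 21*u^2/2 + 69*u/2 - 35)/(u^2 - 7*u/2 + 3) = (2*u^2 - 17*u + 35)/(2*u - 3)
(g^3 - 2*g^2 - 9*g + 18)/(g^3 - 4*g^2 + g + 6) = (g + 3)/(g + 1)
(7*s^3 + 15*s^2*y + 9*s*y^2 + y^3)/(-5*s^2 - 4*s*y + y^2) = (7*s^2 + 8*s*y + y^2)/(-5*s + y)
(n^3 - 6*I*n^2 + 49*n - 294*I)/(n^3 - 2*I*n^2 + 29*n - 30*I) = (n^2 + 49)/(n^2 + 4*I*n + 5)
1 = 1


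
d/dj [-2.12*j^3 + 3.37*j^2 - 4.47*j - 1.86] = -6.36*j^2 + 6.74*j - 4.47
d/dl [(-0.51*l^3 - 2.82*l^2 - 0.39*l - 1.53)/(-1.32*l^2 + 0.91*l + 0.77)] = (0.6732*l^4 - 0.928199999999999*l^3 - 4.2591*l^2 - 8.382*l + 1.092)/(1.7424*l^4 - 2.4024*l^3 - 1.2047*l^2 + 1.4014*l + 0.5929)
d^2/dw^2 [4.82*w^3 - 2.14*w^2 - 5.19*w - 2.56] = 28.92*w - 4.28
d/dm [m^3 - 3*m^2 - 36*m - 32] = 3*m^2 - 6*m - 36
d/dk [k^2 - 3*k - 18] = 2*k - 3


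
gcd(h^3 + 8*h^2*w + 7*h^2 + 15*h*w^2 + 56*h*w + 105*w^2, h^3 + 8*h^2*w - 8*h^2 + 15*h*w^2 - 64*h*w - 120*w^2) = h^2 + 8*h*w + 15*w^2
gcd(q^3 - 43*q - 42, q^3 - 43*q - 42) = q^3 - 43*q - 42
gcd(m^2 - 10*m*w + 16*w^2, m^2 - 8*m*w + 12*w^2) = -m + 2*w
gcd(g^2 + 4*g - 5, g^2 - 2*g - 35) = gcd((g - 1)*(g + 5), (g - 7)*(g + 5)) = g + 5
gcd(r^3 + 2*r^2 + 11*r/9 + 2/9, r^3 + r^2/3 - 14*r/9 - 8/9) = r^2 + 5*r/3 + 2/3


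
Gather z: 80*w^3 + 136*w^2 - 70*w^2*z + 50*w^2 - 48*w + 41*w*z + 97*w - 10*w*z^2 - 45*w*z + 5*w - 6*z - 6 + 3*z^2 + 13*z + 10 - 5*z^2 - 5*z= 80*w^3 + 186*w^2 + 54*w + z^2*(-10*w - 2) + z*(-70*w^2 - 4*w + 2) + 4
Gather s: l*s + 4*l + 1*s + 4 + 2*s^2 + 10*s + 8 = 4*l + 2*s^2 + s*(l + 11) + 12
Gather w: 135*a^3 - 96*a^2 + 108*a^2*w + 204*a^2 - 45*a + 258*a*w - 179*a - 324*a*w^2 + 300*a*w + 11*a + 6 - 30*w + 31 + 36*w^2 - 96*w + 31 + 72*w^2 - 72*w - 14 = 135*a^3 + 108*a^2 - 213*a + w^2*(108 - 324*a) + w*(108*a^2 + 558*a - 198) + 54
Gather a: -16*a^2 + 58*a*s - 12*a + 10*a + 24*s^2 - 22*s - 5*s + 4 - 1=-16*a^2 + a*(58*s - 2) + 24*s^2 - 27*s + 3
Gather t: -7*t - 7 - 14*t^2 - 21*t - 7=-14*t^2 - 28*t - 14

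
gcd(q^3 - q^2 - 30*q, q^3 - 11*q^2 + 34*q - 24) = q - 6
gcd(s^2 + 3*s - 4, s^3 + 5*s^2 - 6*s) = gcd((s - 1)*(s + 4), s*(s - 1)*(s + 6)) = s - 1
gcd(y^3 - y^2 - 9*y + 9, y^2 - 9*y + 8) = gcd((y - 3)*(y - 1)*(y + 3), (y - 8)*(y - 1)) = y - 1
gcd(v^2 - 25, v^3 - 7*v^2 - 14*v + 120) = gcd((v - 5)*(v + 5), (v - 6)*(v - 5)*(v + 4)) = v - 5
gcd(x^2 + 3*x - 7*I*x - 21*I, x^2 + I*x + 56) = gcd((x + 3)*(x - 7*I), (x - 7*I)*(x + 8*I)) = x - 7*I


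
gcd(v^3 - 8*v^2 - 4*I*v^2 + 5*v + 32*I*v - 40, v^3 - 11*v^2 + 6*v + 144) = v - 8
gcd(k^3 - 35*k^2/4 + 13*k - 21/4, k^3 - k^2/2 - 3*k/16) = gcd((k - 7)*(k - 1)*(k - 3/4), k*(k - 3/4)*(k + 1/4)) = k - 3/4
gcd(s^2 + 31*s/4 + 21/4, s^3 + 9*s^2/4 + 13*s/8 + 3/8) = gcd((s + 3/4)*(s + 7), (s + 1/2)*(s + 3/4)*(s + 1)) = s + 3/4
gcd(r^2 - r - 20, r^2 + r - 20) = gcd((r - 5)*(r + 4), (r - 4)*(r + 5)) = 1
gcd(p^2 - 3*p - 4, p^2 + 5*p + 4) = p + 1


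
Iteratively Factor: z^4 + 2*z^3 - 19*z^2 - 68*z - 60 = (z + 3)*(z^3 - z^2 - 16*z - 20) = (z + 2)*(z + 3)*(z^2 - 3*z - 10) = (z - 5)*(z + 2)*(z + 3)*(z + 2)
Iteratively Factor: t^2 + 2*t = (t + 2)*(t)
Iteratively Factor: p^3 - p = (p - 1)*(p^2 + p) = p*(p - 1)*(p + 1)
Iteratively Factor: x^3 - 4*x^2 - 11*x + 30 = (x - 5)*(x^2 + x - 6) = (x - 5)*(x - 2)*(x + 3)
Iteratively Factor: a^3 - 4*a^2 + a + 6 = (a + 1)*(a^2 - 5*a + 6) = (a - 3)*(a + 1)*(a - 2)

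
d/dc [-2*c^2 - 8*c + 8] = -4*c - 8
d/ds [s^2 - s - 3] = 2*s - 1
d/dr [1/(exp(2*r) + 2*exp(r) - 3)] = -2*(exp(r) + 1)*exp(r)/(exp(2*r) + 2*exp(r) - 3)^2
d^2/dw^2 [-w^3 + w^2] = 2 - 6*w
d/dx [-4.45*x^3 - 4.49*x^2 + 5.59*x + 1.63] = -13.35*x^2 - 8.98*x + 5.59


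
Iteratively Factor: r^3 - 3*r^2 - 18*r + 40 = (r - 5)*(r^2 + 2*r - 8) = (r - 5)*(r + 4)*(r - 2)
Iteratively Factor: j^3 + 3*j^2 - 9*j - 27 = (j + 3)*(j^2 - 9) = (j + 3)^2*(j - 3)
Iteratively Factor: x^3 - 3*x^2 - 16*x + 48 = (x + 4)*(x^2 - 7*x + 12) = (x - 4)*(x + 4)*(x - 3)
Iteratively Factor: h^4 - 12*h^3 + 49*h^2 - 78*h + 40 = (h - 5)*(h^3 - 7*h^2 + 14*h - 8) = (h - 5)*(h - 1)*(h^2 - 6*h + 8) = (h - 5)*(h - 2)*(h - 1)*(h - 4)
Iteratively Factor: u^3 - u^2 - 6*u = (u - 3)*(u^2 + 2*u) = u*(u - 3)*(u + 2)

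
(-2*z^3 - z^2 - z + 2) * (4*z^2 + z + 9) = -8*z^5 - 6*z^4 - 23*z^3 - 2*z^2 - 7*z + 18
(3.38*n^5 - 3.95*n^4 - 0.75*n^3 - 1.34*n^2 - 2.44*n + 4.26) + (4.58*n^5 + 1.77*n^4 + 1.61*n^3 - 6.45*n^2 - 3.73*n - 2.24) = 7.96*n^5 - 2.18*n^4 + 0.86*n^3 - 7.79*n^2 - 6.17*n + 2.02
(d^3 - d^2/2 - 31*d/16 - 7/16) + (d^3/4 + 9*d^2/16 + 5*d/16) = 5*d^3/4 + d^2/16 - 13*d/8 - 7/16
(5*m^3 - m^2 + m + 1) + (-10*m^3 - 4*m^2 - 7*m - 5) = -5*m^3 - 5*m^2 - 6*m - 4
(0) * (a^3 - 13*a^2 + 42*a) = 0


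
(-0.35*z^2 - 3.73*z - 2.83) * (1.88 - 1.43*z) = 0.5005*z^3 + 4.6759*z^2 - 2.9655*z - 5.3204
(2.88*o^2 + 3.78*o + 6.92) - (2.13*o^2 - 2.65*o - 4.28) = 0.75*o^2 + 6.43*o + 11.2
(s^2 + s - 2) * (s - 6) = s^3 - 5*s^2 - 8*s + 12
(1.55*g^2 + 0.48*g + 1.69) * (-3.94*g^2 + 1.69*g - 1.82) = -6.107*g^4 + 0.7283*g^3 - 8.6684*g^2 + 1.9825*g - 3.0758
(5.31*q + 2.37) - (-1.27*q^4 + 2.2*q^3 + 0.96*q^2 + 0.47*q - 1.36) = 1.27*q^4 - 2.2*q^3 - 0.96*q^2 + 4.84*q + 3.73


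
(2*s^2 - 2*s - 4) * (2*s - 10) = 4*s^3 - 24*s^2 + 12*s + 40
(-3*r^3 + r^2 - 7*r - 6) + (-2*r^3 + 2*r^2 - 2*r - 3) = -5*r^3 + 3*r^2 - 9*r - 9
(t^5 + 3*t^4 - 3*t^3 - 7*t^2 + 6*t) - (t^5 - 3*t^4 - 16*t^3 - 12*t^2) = 6*t^4 + 13*t^3 + 5*t^2 + 6*t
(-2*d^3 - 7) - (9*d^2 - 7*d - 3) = -2*d^3 - 9*d^2 + 7*d - 4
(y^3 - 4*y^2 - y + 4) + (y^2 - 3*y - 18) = y^3 - 3*y^2 - 4*y - 14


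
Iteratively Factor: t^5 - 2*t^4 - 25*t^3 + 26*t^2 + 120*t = (t - 3)*(t^4 + t^3 - 22*t^2 - 40*t) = t*(t - 3)*(t^3 + t^2 - 22*t - 40) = t*(t - 3)*(t + 4)*(t^2 - 3*t - 10) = t*(t - 3)*(t + 2)*(t + 4)*(t - 5)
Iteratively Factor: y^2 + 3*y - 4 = (y + 4)*(y - 1)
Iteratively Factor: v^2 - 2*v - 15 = (v - 5)*(v + 3)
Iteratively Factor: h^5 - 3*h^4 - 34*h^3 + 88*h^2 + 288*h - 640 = (h - 2)*(h^4 - h^3 - 36*h^2 + 16*h + 320) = (h - 2)*(h + 4)*(h^3 - 5*h^2 - 16*h + 80) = (h - 4)*(h - 2)*(h + 4)*(h^2 - h - 20) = (h - 5)*(h - 4)*(h - 2)*(h + 4)*(h + 4)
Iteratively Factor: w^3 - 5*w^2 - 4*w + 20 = (w + 2)*(w^2 - 7*w + 10) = (w - 5)*(w + 2)*(w - 2)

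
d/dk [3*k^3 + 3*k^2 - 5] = 3*k*(3*k + 2)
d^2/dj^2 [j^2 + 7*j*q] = 2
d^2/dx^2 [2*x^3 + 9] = 12*x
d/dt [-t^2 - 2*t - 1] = -2*t - 2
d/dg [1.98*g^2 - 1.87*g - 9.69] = 3.96*g - 1.87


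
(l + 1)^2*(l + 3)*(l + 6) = l^4 + 11*l^3 + 37*l^2 + 45*l + 18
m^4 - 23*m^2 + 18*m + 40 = (m - 4)*(m - 2)*(m + 1)*(m + 5)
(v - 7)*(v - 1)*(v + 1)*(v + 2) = v^4 - 5*v^3 - 15*v^2 + 5*v + 14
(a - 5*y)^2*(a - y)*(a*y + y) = a^4*y - 11*a^3*y^2 + a^3*y + 35*a^2*y^3 - 11*a^2*y^2 - 25*a*y^4 + 35*a*y^3 - 25*y^4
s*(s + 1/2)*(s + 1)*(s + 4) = s^4 + 11*s^3/2 + 13*s^2/2 + 2*s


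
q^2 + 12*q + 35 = (q + 5)*(q + 7)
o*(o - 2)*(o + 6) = o^3 + 4*o^2 - 12*o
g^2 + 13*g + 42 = (g + 6)*(g + 7)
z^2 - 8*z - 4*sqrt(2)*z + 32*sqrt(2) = (z - 8)*(z - 4*sqrt(2))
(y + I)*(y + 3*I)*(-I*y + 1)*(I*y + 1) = y^4 + 4*I*y^3 - 2*y^2 + 4*I*y - 3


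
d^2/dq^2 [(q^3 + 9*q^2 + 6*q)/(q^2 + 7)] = 2*(-q^3 - 189*q^2 + 21*q + 441)/(q^6 + 21*q^4 + 147*q^2 + 343)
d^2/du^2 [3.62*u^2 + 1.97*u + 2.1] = 7.24000000000000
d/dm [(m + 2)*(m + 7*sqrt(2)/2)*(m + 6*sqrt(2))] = 3*m^2 + 4*m + 19*sqrt(2)*m + 19*sqrt(2) + 42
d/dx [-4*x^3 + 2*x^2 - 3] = 4*x*(1 - 3*x)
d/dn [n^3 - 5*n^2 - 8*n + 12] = 3*n^2 - 10*n - 8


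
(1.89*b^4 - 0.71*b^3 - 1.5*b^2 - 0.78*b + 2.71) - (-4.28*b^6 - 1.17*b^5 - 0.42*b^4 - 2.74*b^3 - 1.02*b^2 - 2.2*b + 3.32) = 4.28*b^6 + 1.17*b^5 + 2.31*b^4 + 2.03*b^3 - 0.48*b^2 + 1.42*b - 0.61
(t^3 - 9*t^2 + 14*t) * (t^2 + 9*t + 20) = t^5 - 47*t^3 - 54*t^2 + 280*t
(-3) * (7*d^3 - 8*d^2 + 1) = -21*d^3 + 24*d^2 - 3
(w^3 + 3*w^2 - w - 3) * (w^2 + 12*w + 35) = w^5 + 15*w^4 + 70*w^3 + 90*w^2 - 71*w - 105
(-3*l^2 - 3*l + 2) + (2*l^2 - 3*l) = -l^2 - 6*l + 2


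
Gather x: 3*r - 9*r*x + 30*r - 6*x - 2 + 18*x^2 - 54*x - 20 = 33*r + 18*x^2 + x*(-9*r - 60) - 22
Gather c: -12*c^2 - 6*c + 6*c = -12*c^2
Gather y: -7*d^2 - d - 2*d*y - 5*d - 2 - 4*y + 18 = -7*d^2 - 6*d + y*(-2*d - 4) + 16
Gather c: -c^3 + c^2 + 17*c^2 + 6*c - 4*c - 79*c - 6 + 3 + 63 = -c^3 + 18*c^2 - 77*c + 60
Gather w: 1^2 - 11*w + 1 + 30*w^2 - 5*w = 30*w^2 - 16*w + 2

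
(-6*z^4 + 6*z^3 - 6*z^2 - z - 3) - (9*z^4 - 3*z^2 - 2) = -15*z^4 + 6*z^3 - 3*z^2 - z - 1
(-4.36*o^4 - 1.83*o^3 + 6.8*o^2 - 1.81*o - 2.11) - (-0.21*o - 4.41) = -4.36*o^4 - 1.83*o^3 + 6.8*o^2 - 1.6*o + 2.3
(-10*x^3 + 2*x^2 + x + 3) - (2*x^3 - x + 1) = -12*x^3 + 2*x^2 + 2*x + 2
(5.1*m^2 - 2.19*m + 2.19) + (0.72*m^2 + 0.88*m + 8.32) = 5.82*m^2 - 1.31*m + 10.51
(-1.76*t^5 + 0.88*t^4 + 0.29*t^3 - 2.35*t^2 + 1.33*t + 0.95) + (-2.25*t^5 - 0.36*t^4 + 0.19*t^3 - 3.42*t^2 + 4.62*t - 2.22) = -4.01*t^5 + 0.52*t^4 + 0.48*t^3 - 5.77*t^2 + 5.95*t - 1.27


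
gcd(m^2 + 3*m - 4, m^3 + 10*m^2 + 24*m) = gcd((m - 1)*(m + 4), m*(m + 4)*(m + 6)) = m + 4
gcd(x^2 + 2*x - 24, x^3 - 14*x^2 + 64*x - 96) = x - 4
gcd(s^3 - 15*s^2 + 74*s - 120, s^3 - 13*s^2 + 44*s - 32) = s - 4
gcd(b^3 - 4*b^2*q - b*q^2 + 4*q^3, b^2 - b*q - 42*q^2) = 1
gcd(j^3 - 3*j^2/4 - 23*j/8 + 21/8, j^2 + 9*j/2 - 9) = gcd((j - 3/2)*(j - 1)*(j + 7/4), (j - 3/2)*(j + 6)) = j - 3/2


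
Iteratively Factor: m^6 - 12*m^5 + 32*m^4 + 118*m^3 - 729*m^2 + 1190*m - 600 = (m - 5)*(m^5 - 7*m^4 - 3*m^3 + 103*m^2 - 214*m + 120) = (m - 5)*(m - 1)*(m^4 - 6*m^3 - 9*m^2 + 94*m - 120) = (m - 5)^2*(m - 1)*(m^3 - m^2 - 14*m + 24) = (m - 5)^2*(m - 2)*(m - 1)*(m^2 + m - 12) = (m - 5)^2*(m - 3)*(m - 2)*(m - 1)*(m + 4)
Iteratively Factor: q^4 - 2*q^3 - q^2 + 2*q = (q - 2)*(q^3 - q) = q*(q - 2)*(q^2 - 1) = q*(q - 2)*(q + 1)*(q - 1)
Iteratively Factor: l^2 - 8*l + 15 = (l - 3)*(l - 5)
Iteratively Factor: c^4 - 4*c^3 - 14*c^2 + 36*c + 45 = (c + 3)*(c^3 - 7*c^2 + 7*c + 15) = (c + 1)*(c + 3)*(c^2 - 8*c + 15) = (c - 5)*(c + 1)*(c + 3)*(c - 3)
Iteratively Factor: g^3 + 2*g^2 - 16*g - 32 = (g + 4)*(g^2 - 2*g - 8) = (g - 4)*(g + 4)*(g + 2)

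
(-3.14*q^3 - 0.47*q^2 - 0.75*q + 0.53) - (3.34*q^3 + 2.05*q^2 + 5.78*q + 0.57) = -6.48*q^3 - 2.52*q^2 - 6.53*q - 0.0399999999999999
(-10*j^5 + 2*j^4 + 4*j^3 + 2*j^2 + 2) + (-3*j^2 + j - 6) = -10*j^5 + 2*j^4 + 4*j^3 - j^2 + j - 4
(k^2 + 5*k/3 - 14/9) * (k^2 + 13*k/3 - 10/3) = k^4 + 6*k^3 + 7*k^2/3 - 332*k/27 + 140/27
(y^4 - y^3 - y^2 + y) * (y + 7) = y^5 + 6*y^4 - 8*y^3 - 6*y^2 + 7*y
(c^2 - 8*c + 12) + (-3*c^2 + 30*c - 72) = -2*c^2 + 22*c - 60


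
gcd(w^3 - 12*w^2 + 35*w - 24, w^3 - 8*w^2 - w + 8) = w^2 - 9*w + 8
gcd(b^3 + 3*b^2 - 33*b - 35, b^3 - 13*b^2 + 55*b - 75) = b - 5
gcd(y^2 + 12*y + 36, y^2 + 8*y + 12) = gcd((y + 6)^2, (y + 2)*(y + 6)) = y + 6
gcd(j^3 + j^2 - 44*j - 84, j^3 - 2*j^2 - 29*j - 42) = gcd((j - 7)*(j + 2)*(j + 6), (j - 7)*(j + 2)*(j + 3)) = j^2 - 5*j - 14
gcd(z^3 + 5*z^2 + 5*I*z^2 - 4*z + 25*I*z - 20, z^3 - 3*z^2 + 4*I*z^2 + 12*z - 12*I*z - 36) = 1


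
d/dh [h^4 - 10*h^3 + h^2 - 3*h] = 4*h^3 - 30*h^2 + 2*h - 3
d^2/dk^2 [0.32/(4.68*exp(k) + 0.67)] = (7.008768*exp(k) - 1.003392)*exp(k)/(4.68*exp(k) + 0.67)^3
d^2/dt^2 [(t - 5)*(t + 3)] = 2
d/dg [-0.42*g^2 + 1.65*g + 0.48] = 1.65 - 0.84*g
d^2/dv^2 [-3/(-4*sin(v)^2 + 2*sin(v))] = 3*(-16*sin(v) + 6 + 23/sin(v) - 12/sin(v)^2 + 2/sin(v)^3)/(2*(2*sin(v) - 1)^3)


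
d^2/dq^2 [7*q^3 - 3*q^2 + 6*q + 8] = 42*q - 6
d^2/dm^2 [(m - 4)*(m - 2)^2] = 6*m - 16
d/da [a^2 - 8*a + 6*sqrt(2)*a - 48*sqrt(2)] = 2*a - 8 + 6*sqrt(2)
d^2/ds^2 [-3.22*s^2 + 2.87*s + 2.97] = -6.44000000000000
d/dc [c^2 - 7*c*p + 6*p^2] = 2*c - 7*p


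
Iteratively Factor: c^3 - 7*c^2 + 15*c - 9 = (c - 3)*(c^2 - 4*c + 3) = (c - 3)*(c - 1)*(c - 3)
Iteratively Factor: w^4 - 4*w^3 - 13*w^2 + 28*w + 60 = (w + 2)*(w^3 - 6*w^2 - w + 30) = (w - 3)*(w + 2)*(w^2 - 3*w - 10) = (w - 5)*(w - 3)*(w + 2)*(w + 2)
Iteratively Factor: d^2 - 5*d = (d)*(d - 5)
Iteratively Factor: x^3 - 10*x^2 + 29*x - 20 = (x - 1)*(x^2 - 9*x + 20) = (x - 5)*(x - 1)*(x - 4)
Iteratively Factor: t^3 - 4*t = (t + 2)*(t^2 - 2*t) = (t - 2)*(t + 2)*(t)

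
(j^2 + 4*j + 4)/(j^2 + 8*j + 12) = (j + 2)/(j + 6)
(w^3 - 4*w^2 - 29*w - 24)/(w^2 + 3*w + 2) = (w^2 - 5*w - 24)/(w + 2)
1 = 1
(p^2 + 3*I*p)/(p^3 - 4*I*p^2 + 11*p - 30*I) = p/(p^2 - 7*I*p - 10)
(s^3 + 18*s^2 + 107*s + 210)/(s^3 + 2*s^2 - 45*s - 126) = (s^2 + 12*s + 35)/(s^2 - 4*s - 21)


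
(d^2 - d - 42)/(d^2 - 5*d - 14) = (d + 6)/(d + 2)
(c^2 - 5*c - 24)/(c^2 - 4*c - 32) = (c + 3)/(c + 4)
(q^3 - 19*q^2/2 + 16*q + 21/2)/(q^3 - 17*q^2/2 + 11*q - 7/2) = (2*q^2 - 5*q - 3)/(2*q^2 - 3*q + 1)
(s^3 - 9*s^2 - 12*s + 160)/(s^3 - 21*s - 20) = (s - 8)/(s + 1)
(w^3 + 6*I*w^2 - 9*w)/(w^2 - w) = (w^2 + 6*I*w - 9)/(w - 1)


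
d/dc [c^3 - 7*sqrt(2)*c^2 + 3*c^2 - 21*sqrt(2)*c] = 3*c^2 - 14*sqrt(2)*c + 6*c - 21*sqrt(2)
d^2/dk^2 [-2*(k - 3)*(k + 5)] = -4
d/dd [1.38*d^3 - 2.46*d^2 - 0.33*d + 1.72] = 4.14*d^2 - 4.92*d - 0.33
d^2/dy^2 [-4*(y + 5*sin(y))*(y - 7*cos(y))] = 20*y*sin(y) - 28*y*cos(y) - 56*sin(y) - 280*sin(2*y) - 40*cos(y) - 8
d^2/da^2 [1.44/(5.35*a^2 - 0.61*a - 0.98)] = (82.4328*a^2 - 9.39888*a - 1.44*(10.7*a - 0.61)*(21.4*a - 1.22) - 15.09984)/(-5.35*a^2 + 0.61*a + 0.98)^3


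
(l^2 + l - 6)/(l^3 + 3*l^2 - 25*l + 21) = (l^2 + l - 6)/(l^3 + 3*l^2 - 25*l + 21)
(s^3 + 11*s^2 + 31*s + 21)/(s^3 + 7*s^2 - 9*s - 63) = (s + 1)/(s - 3)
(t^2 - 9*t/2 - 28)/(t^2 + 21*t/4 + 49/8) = 4*(t - 8)/(4*t + 7)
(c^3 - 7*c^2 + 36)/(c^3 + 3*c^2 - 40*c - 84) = (c - 3)/(c + 7)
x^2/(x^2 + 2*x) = x/(x + 2)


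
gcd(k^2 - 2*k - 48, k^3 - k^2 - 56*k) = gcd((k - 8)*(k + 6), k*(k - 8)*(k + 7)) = k - 8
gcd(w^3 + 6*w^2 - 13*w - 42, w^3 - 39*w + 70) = w + 7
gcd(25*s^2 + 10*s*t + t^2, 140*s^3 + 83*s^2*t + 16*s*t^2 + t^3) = 5*s + t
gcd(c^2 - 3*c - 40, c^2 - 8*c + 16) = 1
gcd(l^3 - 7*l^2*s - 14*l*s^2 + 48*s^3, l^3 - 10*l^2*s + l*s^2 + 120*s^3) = -l^2 + 5*l*s + 24*s^2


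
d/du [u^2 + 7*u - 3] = 2*u + 7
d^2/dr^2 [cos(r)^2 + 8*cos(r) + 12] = -8*cos(r) - 2*cos(2*r)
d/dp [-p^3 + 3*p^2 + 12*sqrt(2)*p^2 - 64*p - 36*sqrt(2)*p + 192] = -3*p^2 + 6*p + 24*sqrt(2)*p - 64 - 36*sqrt(2)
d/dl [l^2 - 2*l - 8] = 2*l - 2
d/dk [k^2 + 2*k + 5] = 2*k + 2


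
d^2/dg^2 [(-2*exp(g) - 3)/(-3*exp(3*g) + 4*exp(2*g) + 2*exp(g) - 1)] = (72*exp(6*g) + 171*exp(5*g) - 316*exp(4*g) + 62*exp(3*g) + 39*exp(2*g) + 64*exp(g) + 8)*exp(g)/(27*exp(9*g) - 108*exp(8*g) + 90*exp(7*g) + 107*exp(6*g) - 132*exp(5*g) - 36*exp(4*g) + 49*exp(3*g) - 6*exp(g) + 1)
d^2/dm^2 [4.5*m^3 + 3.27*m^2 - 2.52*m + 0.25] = 27.0*m + 6.54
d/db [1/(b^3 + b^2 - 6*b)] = (-3*b^2 - 2*b + 6)/(b^2*(b^2 + b - 6)^2)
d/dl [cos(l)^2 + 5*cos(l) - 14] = -(2*cos(l) + 5)*sin(l)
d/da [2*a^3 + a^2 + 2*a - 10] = 6*a^2 + 2*a + 2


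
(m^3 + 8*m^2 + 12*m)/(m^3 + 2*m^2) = (m + 6)/m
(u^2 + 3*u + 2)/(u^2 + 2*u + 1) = (u + 2)/(u + 1)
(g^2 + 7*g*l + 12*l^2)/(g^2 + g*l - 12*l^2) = (g + 3*l)/(g - 3*l)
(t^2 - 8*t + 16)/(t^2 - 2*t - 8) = (t - 4)/(t + 2)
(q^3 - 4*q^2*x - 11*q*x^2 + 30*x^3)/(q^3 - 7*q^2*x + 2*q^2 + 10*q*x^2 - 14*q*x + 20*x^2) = (q + 3*x)/(q + 2)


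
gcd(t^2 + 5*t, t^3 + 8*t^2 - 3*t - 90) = t + 5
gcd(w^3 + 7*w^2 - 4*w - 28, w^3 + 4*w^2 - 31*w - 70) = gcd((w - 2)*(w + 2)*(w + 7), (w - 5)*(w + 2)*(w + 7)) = w^2 + 9*w + 14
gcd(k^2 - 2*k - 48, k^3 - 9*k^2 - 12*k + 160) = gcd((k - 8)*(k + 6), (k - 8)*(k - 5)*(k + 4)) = k - 8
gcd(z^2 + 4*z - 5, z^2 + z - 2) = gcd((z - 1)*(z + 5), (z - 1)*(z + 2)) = z - 1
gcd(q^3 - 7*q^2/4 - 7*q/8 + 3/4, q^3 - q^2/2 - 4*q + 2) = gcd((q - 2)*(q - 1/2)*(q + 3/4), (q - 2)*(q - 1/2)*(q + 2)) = q^2 - 5*q/2 + 1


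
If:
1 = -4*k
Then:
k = -1/4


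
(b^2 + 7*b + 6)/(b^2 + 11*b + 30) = (b + 1)/(b + 5)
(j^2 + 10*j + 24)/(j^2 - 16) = (j + 6)/(j - 4)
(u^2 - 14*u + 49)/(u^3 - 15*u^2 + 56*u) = (u - 7)/(u*(u - 8))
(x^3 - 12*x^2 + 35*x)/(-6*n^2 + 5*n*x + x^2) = x*(x^2 - 12*x + 35)/(-6*n^2 + 5*n*x + x^2)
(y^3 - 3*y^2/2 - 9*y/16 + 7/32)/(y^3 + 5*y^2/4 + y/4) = (32*y^3 - 48*y^2 - 18*y + 7)/(8*y*(4*y^2 + 5*y + 1))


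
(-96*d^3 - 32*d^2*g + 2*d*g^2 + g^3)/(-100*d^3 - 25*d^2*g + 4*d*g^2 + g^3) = (24*d^2 + 2*d*g - g^2)/(25*d^2 - g^2)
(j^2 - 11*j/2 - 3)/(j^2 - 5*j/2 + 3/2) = (2*j^2 - 11*j - 6)/(2*j^2 - 5*j + 3)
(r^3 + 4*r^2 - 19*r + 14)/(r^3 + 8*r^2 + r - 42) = (r - 1)/(r + 3)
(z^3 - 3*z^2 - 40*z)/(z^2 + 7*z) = (z^2 - 3*z - 40)/(z + 7)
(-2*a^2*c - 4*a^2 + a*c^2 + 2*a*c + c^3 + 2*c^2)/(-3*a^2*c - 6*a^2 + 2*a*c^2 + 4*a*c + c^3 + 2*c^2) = (2*a + c)/(3*a + c)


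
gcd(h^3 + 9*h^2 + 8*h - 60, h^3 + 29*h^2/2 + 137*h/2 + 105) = h^2 + 11*h + 30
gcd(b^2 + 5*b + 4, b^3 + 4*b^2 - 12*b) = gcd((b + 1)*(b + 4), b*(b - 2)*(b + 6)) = 1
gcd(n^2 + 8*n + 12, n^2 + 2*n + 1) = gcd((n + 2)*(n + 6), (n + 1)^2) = 1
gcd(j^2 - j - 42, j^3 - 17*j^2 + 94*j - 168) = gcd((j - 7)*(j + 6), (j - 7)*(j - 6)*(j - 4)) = j - 7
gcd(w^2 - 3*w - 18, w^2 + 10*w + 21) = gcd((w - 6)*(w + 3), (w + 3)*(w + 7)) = w + 3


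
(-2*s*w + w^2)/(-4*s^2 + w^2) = w/(2*s + w)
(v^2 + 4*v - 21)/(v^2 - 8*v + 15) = (v + 7)/(v - 5)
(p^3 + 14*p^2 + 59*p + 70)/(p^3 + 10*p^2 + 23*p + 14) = (p + 5)/(p + 1)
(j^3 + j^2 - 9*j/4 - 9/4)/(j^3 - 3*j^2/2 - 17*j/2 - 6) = (j - 3/2)/(j - 4)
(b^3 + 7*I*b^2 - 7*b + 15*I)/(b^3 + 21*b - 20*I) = (b + 3*I)/(b - 4*I)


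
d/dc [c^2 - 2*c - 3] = 2*c - 2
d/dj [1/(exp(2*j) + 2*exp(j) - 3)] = -2*(exp(j) + 1)*exp(j)/(exp(2*j) + 2*exp(j) - 3)^2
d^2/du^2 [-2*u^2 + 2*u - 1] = -4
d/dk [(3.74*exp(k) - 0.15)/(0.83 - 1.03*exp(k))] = 2.9497*exp(k)/(1.03*exp(k) - 0.83)^2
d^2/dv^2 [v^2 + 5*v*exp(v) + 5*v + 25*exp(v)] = 5*v*exp(v) + 35*exp(v) + 2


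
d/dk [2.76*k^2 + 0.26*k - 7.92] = 5.52*k + 0.26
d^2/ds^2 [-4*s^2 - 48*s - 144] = -8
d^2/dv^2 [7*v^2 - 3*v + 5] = 14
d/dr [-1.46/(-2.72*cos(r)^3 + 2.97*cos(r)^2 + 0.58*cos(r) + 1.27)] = (11.9136*cos(r)^2 - 8.6724*cos(r) - 0.8468)*sin(r)/(-2.72*cos(r)^3 + 2.97*cos(r)^2 + 0.58*cos(r) + 1.27)^2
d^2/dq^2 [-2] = 0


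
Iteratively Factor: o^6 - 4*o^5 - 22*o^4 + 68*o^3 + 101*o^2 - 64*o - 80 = (o + 1)*(o^5 - 5*o^4 - 17*o^3 + 85*o^2 + 16*o - 80) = (o + 1)*(o + 4)*(o^4 - 9*o^3 + 19*o^2 + 9*o - 20) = (o + 1)^2*(o + 4)*(o^3 - 10*o^2 + 29*o - 20) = (o - 1)*(o + 1)^2*(o + 4)*(o^2 - 9*o + 20) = (o - 5)*(o - 1)*(o + 1)^2*(o + 4)*(o - 4)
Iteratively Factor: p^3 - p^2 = (p)*(p^2 - p) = p*(p - 1)*(p)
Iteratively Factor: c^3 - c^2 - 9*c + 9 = (c - 1)*(c^2 - 9) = (c - 1)*(c + 3)*(c - 3)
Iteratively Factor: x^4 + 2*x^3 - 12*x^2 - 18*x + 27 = (x - 3)*(x^3 + 5*x^2 + 3*x - 9) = (x - 3)*(x - 1)*(x^2 + 6*x + 9) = (x - 3)*(x - 1)*(x + 3)*(x + 3)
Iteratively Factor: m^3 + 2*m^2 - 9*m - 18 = (m - 3)*(m^2 + 5*m + 6) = (m - 3)*(m + 3)*(m + 2)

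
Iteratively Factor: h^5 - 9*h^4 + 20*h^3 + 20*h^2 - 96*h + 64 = (h - 2)*(h^4 - 7*h^3 + 6*h^2 + 32*h - 32) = (h - 2)*(h + 2)*(h^3 - 9*h^2 + 24*h - 16) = (h - 4)*(h - 2)*(h + 2)*(h^2 - 5*h + 4) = (h - 4)*(h - 2)*(h - 1)*(h + 2)*(h - 4)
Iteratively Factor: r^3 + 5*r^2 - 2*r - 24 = (r - 2)*(r^2 + 7*r + 12) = (r - 2)*(r + 4)*(r + 3)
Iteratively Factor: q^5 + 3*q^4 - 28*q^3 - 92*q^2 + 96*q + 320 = (q + 4)*(q^4 - q^3 - 24*q^2 + 4*q + 80) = (q + 4)^2*(q^3 - 5*q^2 - 4*q + 20) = (q - 2)*(q + 4)^2*(q^2 - 3*q - 10) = (q - 2)*(q + 2)*(q + 4)^2*(q - 5)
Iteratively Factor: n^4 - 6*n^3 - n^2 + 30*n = (n)*(n^3 - 6*n^2 - n + 30) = n*(n - 3)*(n^2 - 3*n - 10) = n*(n - 3)*(n + 2)*(n - 5)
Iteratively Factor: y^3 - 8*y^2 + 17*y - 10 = (y - 2)*(y^2 - 6*y + 5) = (y - 2)*(y - 1)*(y - 5)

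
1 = 1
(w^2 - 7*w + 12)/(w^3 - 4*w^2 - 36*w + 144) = (w - 3)/(w^2 - 36)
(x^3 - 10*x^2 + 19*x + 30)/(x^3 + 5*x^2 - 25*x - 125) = (x^2 - 5*x - 6)/(x^2 + 10*x + 25)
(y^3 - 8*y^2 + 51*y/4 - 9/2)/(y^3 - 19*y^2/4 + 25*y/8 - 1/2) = 2*(2*y^2 - 15*y + 18)/(4*y^2 - 17*y + 4)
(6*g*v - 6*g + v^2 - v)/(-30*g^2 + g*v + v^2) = (v - 1)/(-5*g + v)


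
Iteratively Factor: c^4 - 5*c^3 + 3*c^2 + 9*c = (c - 3)*(c^3 - 2*c^2 - 3*c) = (c - 3)^2*(c^2 + c) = (c - 3)^2*(c + 1)*(c)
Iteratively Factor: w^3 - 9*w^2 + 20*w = (w)*(w^2 - 9*w + 20) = w*(w - 5)*(w - 4)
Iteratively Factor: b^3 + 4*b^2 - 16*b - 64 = (b + 4)*(b^2 - 16) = (b + 4)^2*(b - 4)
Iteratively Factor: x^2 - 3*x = (x)*(x - 3)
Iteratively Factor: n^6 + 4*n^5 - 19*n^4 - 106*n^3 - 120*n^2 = (n)*(n^5 + 4*n^4 - 19*n^3 - 106*n^2 - 120*n) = n*(n + 3)*(n^4 + n^3 - 22*n^2 - 40*n) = n*(n + 3)*(n + 4)*(n^3 - 3*n^2 - 10*n) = n^2*(n + 3)*(n + 4)*(n^2 - 3*n - 10) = n^2*(n + 2)*(n + 3)*(n + 4)*(n - 5)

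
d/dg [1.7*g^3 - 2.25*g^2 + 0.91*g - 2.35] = 5.1*g^2 - 4.5*g + 0.91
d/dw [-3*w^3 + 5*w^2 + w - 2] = -9*w^2 + 10*w + 1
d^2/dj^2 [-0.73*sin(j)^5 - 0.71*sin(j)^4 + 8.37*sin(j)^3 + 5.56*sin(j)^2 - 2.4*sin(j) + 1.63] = 18.25*sin(j)^5 + 11.36*sin(j)^4 - 89.93*sin(j)^3 - 30.76*sin(j)^2 + 52.62*sin(j) + 11.12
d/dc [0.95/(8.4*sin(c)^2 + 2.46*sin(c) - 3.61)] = -(15.96*sin(c) + 2.337)*cos(c)/(8.4*sin(c)^2 + 2.46*sin(c) - 3.61)^2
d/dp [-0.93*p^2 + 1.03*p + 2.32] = 1.03 - 1.86*p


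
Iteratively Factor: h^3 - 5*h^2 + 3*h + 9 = (h - 3)*(h^2 - 2*h - 3) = (h - 3)^2*(h + 1)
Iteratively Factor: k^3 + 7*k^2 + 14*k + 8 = (k + 4)*(k^2 + 3*k + 2) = (k + 2)*(k + 4)*(k + 1)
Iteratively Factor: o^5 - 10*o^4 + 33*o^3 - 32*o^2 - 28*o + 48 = (o + 1)*(o^4 - 11*o^3 + 44*o^2 - 76*o + 48) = (o - 2)*(o + 1)*(o^3 - 9*o^2 + 26*o - 24) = (o - 4)*(o - 2)*(o + 1)*(o^2 - 5*o + 6) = (o - 4)*(o - 2)^2*(o + 1)*(o - 3)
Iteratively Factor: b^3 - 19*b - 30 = (b + 3)*(b^2 - 3*b - 10) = (b + 2)*(b + 3)*(b - 5)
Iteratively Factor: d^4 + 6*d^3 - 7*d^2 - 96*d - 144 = (d + 3)*(d^3 + 3*d^2 - 16*d - 48) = (d + 3)*(d + 4)*(d^2 - d - 12) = (d - 4)*(d + 3)*(d + 4)*(d + 3)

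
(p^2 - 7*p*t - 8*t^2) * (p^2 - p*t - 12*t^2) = p^4 - 8*p^3*t - 13*p^2*t^2 + 92*p*t^3 + 96*t^4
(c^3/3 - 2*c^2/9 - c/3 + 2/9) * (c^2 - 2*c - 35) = c^5/3 - 8*c^4/9 - 104*c^3/9 + 26*c^2/3 + 101*c/9 - 70/9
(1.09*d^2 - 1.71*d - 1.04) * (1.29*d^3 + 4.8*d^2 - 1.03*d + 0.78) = 1.4061*d^5 + 3.0261*d^4 - 10.6723*d^3 - 2.3805*d^2 - 0.2626*d - 0.8112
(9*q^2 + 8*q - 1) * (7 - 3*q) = -27*q^3 + 39*q^2 + 59*q - 7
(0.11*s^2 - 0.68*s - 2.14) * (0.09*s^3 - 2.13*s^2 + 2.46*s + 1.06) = 0.0099*s^5 - 0.2955*s^4 + 1.5264*s^3 + 3.002*s^2 - 5.9852*s - 2.2684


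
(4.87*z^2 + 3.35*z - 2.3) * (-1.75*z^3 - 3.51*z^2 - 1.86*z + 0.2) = -8.5225*z^5 - 22.9562*z^4 - 16.7917*z^3 + 2.816*z^2 + 4.948*z - 0.46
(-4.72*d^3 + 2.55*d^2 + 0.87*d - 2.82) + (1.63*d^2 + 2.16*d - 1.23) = -4.72*d^3 + 4.18*d^2 + 3.03*d - 4.05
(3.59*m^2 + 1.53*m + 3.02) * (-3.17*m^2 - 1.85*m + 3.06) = -11.3803*m^4 - 11.4916*m^3 - 1.4185*m^2 - 0.905200000000001*m + 9.2412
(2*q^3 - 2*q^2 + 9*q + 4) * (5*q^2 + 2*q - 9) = 10*q^5 - 6*q^4 + 23*q^3 + 56*q^2 - 73*q - 36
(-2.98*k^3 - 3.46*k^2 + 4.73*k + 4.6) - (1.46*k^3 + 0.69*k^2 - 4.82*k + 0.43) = -4.44*k^3 - 4.15*k^2 + 9.55*k + 4.17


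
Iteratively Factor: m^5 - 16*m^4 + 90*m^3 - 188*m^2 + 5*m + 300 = (m - 4)*(m^4 - 12*m^3 + 42*m^2 - 20*m - 75) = (m - 5)*(m - 4)*(m^3 - 7*m^2 + 7*m + 15) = (m - 5)*(m - 4)*(m - 3)*(m^2 - 4*m - 5) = (m - 5)^2*(m - 4)*(m - 3)*(m + 1)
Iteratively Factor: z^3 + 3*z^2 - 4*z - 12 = (z - 2)*(z^2 + 5*z + 6) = (z - 2)*(z + 2)*(z + 3)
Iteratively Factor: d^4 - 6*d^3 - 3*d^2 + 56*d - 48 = (d + 3)*(d^3 - 9*d^2 + 24*d - 16) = (d - 4)*(d + 3)*(d^2 - 5*d + 4) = (d - 4)*(d - 1)*(d + 3)*(d - 4)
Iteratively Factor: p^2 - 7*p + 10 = (p - 5)*(p - 2)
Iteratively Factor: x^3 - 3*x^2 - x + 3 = (x - 3)*(x^2 - 1) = (x - 3)*(x - 1)*(x + 1)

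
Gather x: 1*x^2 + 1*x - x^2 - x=0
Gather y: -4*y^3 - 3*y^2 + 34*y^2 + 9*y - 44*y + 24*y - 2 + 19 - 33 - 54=-4*y^3 + 31*y^2 - 11*y - 70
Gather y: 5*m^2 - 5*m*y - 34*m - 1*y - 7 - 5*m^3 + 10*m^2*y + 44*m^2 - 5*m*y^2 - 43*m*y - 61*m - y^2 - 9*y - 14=-5*m^3 + 49*m^2 - 95*m + y^2*(-5*m - 1) + y*(10*m^2 - 48*m - 10) - 21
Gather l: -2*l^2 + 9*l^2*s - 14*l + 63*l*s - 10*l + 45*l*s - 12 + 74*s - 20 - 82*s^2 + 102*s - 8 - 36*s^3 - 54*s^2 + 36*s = l^2*(9*s - 2) + l*(108*s - 24) - 36*s^3 - 136*s^2 + 212*s - 40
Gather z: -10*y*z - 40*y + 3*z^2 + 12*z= -40*y + 3*z^2 + z*(12 - 10*y)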